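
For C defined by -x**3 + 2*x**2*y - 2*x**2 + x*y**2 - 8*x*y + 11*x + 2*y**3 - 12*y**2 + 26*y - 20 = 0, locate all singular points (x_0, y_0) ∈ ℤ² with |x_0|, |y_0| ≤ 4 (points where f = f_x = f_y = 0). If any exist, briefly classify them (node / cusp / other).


Singular points: {(1, 2)}; classification: node.

Compute partial derivatives:
  f_x = -3*x**2 + 4*x*y - 4*x + y**2 - 8*y + 11.
  f_y = 2*x**2 + 2*x*y - 8*x + 6*y**2 - 24*y + 26.
Scan x_0 ∈ {−4, ..., 4}. For each x_0, f_y(x_0, y) is a polynomial in y; find its integer roots y ∈ {−4, ..., 4}, then test f_x and f at those candidates.
  x = -4: f_y(-4, y) = 6*y**2 - 32*y + 90; no integer root y with |y| ≤ 4.
  x = -3: f_y(-3, y) = 6*y**2 - 30*y + 68; no integer root y with |y| ≤ 4.
  x = -2: f_y(-2, y) = 6*y**2 - 28*y + 50; no integer root y with |y| ≤ 4.
  x = -1: f_y(-1, y) = 6*y**2 - 26*y + 36; no integer root y with |y| ≤ 4.
  x = 0: f_y(0, y) = 6*y**2 - 24*y + 26; no integer root y with |y| ≤ 4.
  x = 1: f_y(1, y) = 6*y**2 - 22*y + 20; vanishes at y ∈ {2}. (1, 2): f_x = 0, f = 0 — SINGULAR.
  x = 2: f_y(2, y) = 6*y**2 - 20*y + 18; no integer root y with |y| ≤ 4.
  x = 3: f_y(3, y) = 6*y**2 - 18*y + 20; no integer root y with |y| ≤ 4.
  x = 4: f_y(4, y) = 6*y**2 - 16*y + 26; no integer root y with |y| ≤ 4.
Only singular point on the grid: (1, 2).
Classify: substitute x = 1 + u, y = 2 + v and expand: f = -u**3 + 2*u**2*v - u**2 + u*v**2 + 2*v**3 + v**2.
No constant or linear terms (consistent with a singular point). Quadratic part: -u**2 + v**2. Cubic part: -u**3 + 2*u**2*v + u*v**2 + 2*v**3.
The quadratic part v**2 - u**2 = (v − u)(v + u) splits into two distinct linear factors, so there are two distinct tangent lines y − 2 = ±(x − 1) — this is a node (ordinary double point).
Classification: node.


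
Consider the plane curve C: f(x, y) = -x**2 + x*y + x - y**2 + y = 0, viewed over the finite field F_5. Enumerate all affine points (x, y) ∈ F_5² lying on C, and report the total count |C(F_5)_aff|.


Affine F_5-points: {(0, 0), (0, 1), (1, 0), (1, 2), (2, 1), (2, 2)}; count = 6.

For each of the 25 pairs (x, y) ∈ F_5², evaluate f(x, y) mod 5. Record the zeros.
  x = 0: [0↦0, 1↦0, 2↦3, 3↦4, 4↦3]  zeros at y ∈ {0, 1}
  x = 1: [0↦0, 1↦1, 2↦0, 3↦2, 4↦2]  zeros at y ∈ {0, 2}
  x = 2: [0↦3, 1↦0, 2↦0, 3↦3, 4↦4]  zeros at y ∈ {1, 2}
  x = 3: [0↦4, 1↦2, 2↦3, 3↦2, 4↦4]  zeros at y ∈ ∅
  x = 4: [0↦3, 1↦2, 2↦4, 3↦4, 4↦2]  zeros at y ∈ ∅
Collecting zeros: affine points = {(0, 0), (0, 1), (1, 0), (1, 2), (2, 1), (2, 2)}.
Total count |C(F_5)_aff| = 6.


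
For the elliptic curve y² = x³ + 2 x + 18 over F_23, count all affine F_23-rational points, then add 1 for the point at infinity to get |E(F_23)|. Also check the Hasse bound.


Affine points = {(0, 8), (0, 15), (6, 4), (6, 19), (9, 11), (9, 12), (10, 7), (10, 16), (16, 11), (16, 12), (20, 10), (20, 13), (21, 11), (21, 12)}; affine count = 14; |E(F_23)| = 15.

Discriminant check: Δ ∝ 4a³ + 27b² = 4·2³ + 27·18² = 4·8 + 27·324 ≡ 17 (mod 23). Nonzero ⇒ E is nonsingular.
For each x ∈ F_23, compute rhs = x³ + 2·x + 18 mod 23, then count y ∈ F_23 with y² ≡ rhs.
  x = 0: rhs = 18, matching y values: 8, 15 (2 points).
  x = 1: rhs = 21, matching y values: none (0 points).
  x = 2: rhs = 7, matching y values: none (0 points).
  x = 3: rhs = 5, matching y values: none (0 points).
  x = 4: rhs = 21, matching y values: none (0 points).
  x = 5: rhs = 15, matching y values: none (0 points).
  x = 6: rhs = 16, matching y values: 4, 19 (2 points).
  x = 7: rhs = 7, matching y values: none (0 points).
  x = 8: rhs = 17, matching y values: none (0 points).
  x = 9: rhs = 6, matching y values: 11, 12 (2 points).
  x = 10: rhs = 3, matching y values: 7, 16 (2 points).
  x = 11: rhs = 14, matching y values: none (0 points).
  x = 12: rhs = 22, matching y values: none (0 points).
  x = 13: rhs = 10, matching y values: none (0 points).
  x = 14: rhs = 7, matching y values: none (0 points).
  x = 15: rhs = 19, matching y values: none (0 points).
  x = 16: rhs = 6, matching y values: 11, 12 (2 points).
  x = 17: rhs = 20, matching y values: none (0 points).
  x = 18: rhs = 21, matching y values: none (0 points).
  x = 19: rhs = 15, matching y values: none (0 points).
  x = 20: rhs = 8, matching y values: 10, 13 (2 points).
  x = 21: rhs = 6, matching y values: 11, 12 (2 points).
  x = 22: rhs = 15, matching y values: none (0 points).
Total affine count: 14.
Full point count |E(F_23)| = 14 + 1 = 15.
Hasse bound: |15 − (23+1)| = |-9| = 9 ≤ 2√23 ≈ 9.5917 ✓.


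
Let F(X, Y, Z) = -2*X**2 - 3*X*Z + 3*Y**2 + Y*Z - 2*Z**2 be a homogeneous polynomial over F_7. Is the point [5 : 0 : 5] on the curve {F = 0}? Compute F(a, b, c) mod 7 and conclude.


F(5,0,5) ≡ 0 (mod 7); P is on the curve.

Evaluate F(5, 0, 5) term-by-term (mod 7).
  -2*X**2 ↦ -2·25·1·1 = -50
  -3*X*Z ↦ -3·5·1·5 = -75
  3*Y**2 ↦ 3·1·0·1 = 0
  Y*Z ↦ 1·1·0·5 = 0
  -2*Z**2 ↦ -2·1·1·25 = -50
Sum: F(5, 0, 5) = (-50) + (-75) + (0) + (0) + (-50) = -175.
Reducing mod 7: -175 ≡ 0 (mod 7).
Since F(a, b, c) ≡ 0 (mod 7), P lies on the curve.


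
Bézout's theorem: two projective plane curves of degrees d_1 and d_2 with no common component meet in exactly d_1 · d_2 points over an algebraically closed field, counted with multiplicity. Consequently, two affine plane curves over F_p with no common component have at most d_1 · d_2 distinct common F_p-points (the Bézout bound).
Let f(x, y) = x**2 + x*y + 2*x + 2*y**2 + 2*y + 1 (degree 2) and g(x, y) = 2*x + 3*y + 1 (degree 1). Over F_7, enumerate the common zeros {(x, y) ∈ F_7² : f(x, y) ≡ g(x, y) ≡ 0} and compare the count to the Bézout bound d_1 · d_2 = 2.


Common zeros: ∅; count = 0; Bézout bound = 2.

deg(f) = 2, deg(g) = 1, so Bézout bound = 2.
Scan x ∈ F_7. For each x, list the y ∈ F_7 with f(x, y) ≡ 0 and those with g(x, y) ≡ 0 (mod 7); the common zeros in that column are the intersection.
  x = 0: f ≡ 0 at y ∈ ∅; g ≡ 0 at y ∈ {2}; common: ∅.
  x = 1: f ≡ 0 at y ∈ ∅; g ≡ 0 at y ∈ {6}; common: ∅.
  x = 2: f ≡ 0 at y ∈ {6}; g ≡ 0 at y ∈ {3}; common: ∅.
  x = 3: f ≡ 0 at y ∈ {3, 5}; g ≡ 0 at y ∈ {0}; common: ∅.
  x = 4: f ≡ 0 at y ∈ {5, 6}; g ≡ 0 at y ∈ {4}; common: ∅.
  x = 5: f ≡ 0 at y ∈ ∅; g ≡ 0 at y ∈ {1}; common: ∅.
  x = 6: f ≡ 0 at y ∈ {0, 3}; g ≡ 0 at y ∈ {5}; common: ∅.
Collecting: common zeros = ∅, so the count is 0.
Comparison with the Bézout bound: 0 ≤ 2 = deg(f)·deg(g), as expected for curves with no common component (the affine F_7-count falls short of the bound because intersections may lie at infinity, over extension fields, or carry multiplicity).


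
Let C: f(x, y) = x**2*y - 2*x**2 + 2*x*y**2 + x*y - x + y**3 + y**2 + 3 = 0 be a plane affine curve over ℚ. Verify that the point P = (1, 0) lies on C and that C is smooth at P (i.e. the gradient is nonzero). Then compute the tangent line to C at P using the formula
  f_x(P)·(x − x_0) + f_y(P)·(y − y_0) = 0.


Tangent line at P: -5*x + 2*y + 5 = 0.

Step 1: f(1, 0) = 0, so P lies on C.
Step 2: partial derivatives
  f_x(x, y) = 2*x*y - 4*x + 2*y**2 + y - 1, f_y(x, y) = x**2 + 4*x*y + x + 3*y**2 + 2*y.
  f_x(P) = -5, f_y(P) = 2 (gradient nonzero, so P is smooth).
Step 3: tangent line at P: -5·(x − 1) + 2·(y − 0) = 0.
Expanding: -5*x + 2*y + 5 = 0.


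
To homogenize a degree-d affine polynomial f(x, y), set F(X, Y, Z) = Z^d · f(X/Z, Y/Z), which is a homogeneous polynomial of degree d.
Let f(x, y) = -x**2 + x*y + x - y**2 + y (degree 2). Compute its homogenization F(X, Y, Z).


F(X, Y, Z) = -X**2 + X*Y + X*Z - Y**2 + Y*Z

deg(f) = 2.
Substitute x = X/Z, y = Y/Z into f, then multiply by Z^2.
  monomial -1·x^2·y^0 ↦ -1·X^2·Y^0·Z^0.
  monomial 1·x^1·y^1 ↦ 1·X^1·Y^1·Z^0.
  monomial 1·x^1·y^0 ↦ 1·X^1·Y^0·Z^1.
  monomial -1·x^0·y^2 ↦ -1·X^0·Y^2·Z^0.
  monomial 1·x^0·y^1 ↦ 1·X^0·Y^1·Z^1.
Collecting: F(X, Y, Z) = -X**2 + X*Y + X*Z - Y**2 + Y*Z.


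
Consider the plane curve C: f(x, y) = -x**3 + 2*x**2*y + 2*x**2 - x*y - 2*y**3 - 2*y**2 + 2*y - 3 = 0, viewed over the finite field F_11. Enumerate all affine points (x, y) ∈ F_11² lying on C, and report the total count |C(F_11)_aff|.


Affine F_11-points: {(0, 6), (1, 9), (2, 2), (2, 9), (2, 10), (3, 3), (5, 5), (6, 9), (7, 10), (8, 5), (9, 4), (10, 0), (10, 5)}; count = 13.

For each of the 121 pairs (x, y) ∈ F_11², evaluate f(x, y) mod 11. Record the zeros.
  x = 0: [0↦8, 1↦6, 2↦10, 3↦8, 4↦10, 5↦4, 6↦0, 7↦8, 8↦5, 9↦1, 10↦6]  zeros at y ∈ {6}
  x = 1: [0↦9, 1↦8, 2↦2, 3↦1, 4↦4, 5↦10, 6↦7, 7↦5, 8↦3, 9↦0, 10↦6]  zeros at y ∈ {9}
  x = 2: [0↦8, 1↦1, 2↦0, 3↦4, 4↦1, 5↦1, 6↦3, 7↦6, 8↦9, 9↦0, 10↦0]  zeros at y ∈ {2, 9, 10}
  x = 3: [0↦10, 1↦1, 2↦9, 3↦0, 4↦6, 5↦4, 6↦4, 7↦5, 8↦6, 9↦6, 10↦4]  zeros at y ∈ {3}
  x = 4: [0↦9, 1↦2, 2↦1, 3↦5, 4↦2, 5↦2, 6↦4, 7↦7, 8↦10, 9↦1, 10↦1]  zeros at y ∈ ∅
  x = 5: [0↦10, 1↦9, 2↦3, 3↦2, 4↦5, 5↦0, 6↦8, 7↦6, 8↦4, 9↦1, 10↦7]  zeros at y ∈ {5}
  x = 6: [0↦7, 1↦5, 2↦9, 3↦7, 4↦9, 5↦3, 6↦10, 7↦7, 8↦4, 9↦0, 10↦5]  zeros at y ∈ {9}
  x = 7: [0↦5, 1↦6, 2↦2, 3↦3, 4↦8, 5↦5, 6↦4, 7↦4, 8↦4, 9↦3, 10↦0]  zeros at y ∈ {10}
  x = 8: [0↦9, 1↦6, 2↦9, 3↦6, 4↦7, 5↦0, 6↦6, 7↦2, 8↦9, 9↦4, 10↦8]  zeros at y ∈ {5}
  x = 9: [0↦2, 1↦10, 2↦2, 3↦10, 4↦0, 5↦4, 6↦10, 7↦6, 8↦2, 9↦8, 10↦1]  zeros at y ∈ {4}
  x = 10: [0↦0, 1↦1, 2↦8, 3↦9, 4↦3, 5↦0, 6↦10, 7↦10, 8↦10, 9↦9, 10↦6]  zeros at y ∈ {0, 5}
Collecting zeros: affine points = {(0, 6), (1, 9), (2, 2), (2, 9), (2, 10), (3, 3), (5, 5), (6, 9), (7, 10), (8, 5), (9, 4), (10, 0), (10, 5)}.
Total count |C(F_11)_aff| = 13.


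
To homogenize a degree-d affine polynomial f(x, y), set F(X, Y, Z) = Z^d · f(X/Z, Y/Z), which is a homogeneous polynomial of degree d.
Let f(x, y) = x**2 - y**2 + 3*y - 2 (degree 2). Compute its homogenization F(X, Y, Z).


F(X, Y, Z) = X**2 - Y**2 + 3*Y*Z - 2*Z**2

deg(f) = 2.
Substitute x = X/Z, y = Y/Z into f, then multiply by Z^2.
  monomial 1·x^2·y^0 ↦ 1·X^2·Y^0·Z^0.
  monomial -1·x^0·y^2 ↦ -1·X^0·Y^2·Z^0.
  monomial 3·x^0·y^1 ↦ 3·X^0·Y^1·Z^1.
  monomial -2·x^0·y^0 ↦ -2·X^0·Y^0·Z^2.
Collecting: F(X, Y, Z) = X**2 - Y**2 + 3*Y*Z - 2*Z**2.


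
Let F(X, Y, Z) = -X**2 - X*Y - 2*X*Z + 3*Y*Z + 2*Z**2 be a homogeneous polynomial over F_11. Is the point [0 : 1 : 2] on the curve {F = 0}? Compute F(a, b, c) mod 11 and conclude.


F(0,1,2) ≡ 3 (mod 11); P is NOT on the curve.

Evaluate F(0, 1, 2) term-by-term (mod 11).
  -X**2 ↦ -1·0·1·1 = 0
  -X*Y ↦ -1·0·1·1 = 0
  -2*X*Z ↦ -2·0·1·2 = 0
  3*Y*Z ↦ 3·1·1·2 = 6
  2*Z**2 ↦ 2·1·1·4 = 8
Sum: F(0, 1, 2) = (0) + (0) + (0) + (6) + (8) = 14.
Reducing mod 11: 14 ≡ 3 (mod 11).
Since F(a, b, c) ≡ 3 ≠ 0 (mod 11), P does NOT lie on the curve.


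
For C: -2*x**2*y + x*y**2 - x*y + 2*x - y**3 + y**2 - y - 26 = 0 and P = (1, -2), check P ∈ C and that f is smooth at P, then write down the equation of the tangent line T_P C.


Tangent line at P: 16*x - 24*y - 64 = 0.

Step 1: f(1, -2) = 0, so P lies on C.
Step 2: partial derivatives
  f_x(x, y) = -4*x*y + y**2 - y + 2, f_y(x, y) = -2*x**2 + 2*x*y - x - 3*y**2 + 2*y - 1.
  f_x(P) = 16, f_y(P) = -24 (gradient nonzero, so P is smooth).
Step 3: tangent line at P: 16·(x − 1) + -24·(y − -2) = 0.
Expanding: 16*x - 24*y - 64 = 0.


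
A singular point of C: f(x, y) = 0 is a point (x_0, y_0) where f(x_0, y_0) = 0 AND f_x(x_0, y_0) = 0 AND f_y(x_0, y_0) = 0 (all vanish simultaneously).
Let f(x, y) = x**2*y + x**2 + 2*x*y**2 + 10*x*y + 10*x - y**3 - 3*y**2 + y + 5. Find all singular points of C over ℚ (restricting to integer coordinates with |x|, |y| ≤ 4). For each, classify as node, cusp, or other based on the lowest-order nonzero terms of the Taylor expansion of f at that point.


Singular points: {(-1, -2)}; classification: node.

Compute partial derivatives:
  f_x = 2*x*y + 2*x + 2*y**2 + 10*y + 10.
  f_y = x**2 + 4*x*y + 10*x - 3*y**2 - 6*y + 1.
Scan x_0 ∈ {−4, ..., 4}. For each x_0, f_y(x_0, y) is a polynomial in y; find its integer roots y ∈ {−4, ..., 4}, then test f_x and f at those candidates.
  x = -4: f_y(-4, y) = -3*y**2 - 22*y - 23; no integer root y with |y| ≤ 4.
  x = -3: f_y(-3, y) = -3*y**2 - 18*y - 20; no integer root y with |y| ≤ 4.
  x = -2: f_y(-2, y) = -3*y**2 - 14*y - 15; vanishes at y ∈ {-3}. (-2, -3): f_x = 6 ≠ 0.
  x = -1: f_y(-1, y) = -3*y**2 - 10*y - 8; vanishes at y ∈ {-2}. (-1, -2): f_x = 0, f = 0 — SINGULAR.
  x = 0: f_y(0, y) = -3*y**2 - 6*y + 1; no integer root y with |y| ≤ 4.
  x = 1: f_y(1, y) = -3*y**2 - 2*y + 12; no integer root y with |y| ≤ 4.
  x = 2: f_y(2, y) = -3*y**2 + 2*y + 25; no integer root y with |y| ≤ 4.
  x = 3: f_y(3, y) = -3*y**2 + 6*y + 40; no integer root y with |y| ≤ 4.
  x = 4: f_y(4, y) = -3*y**2 + 10*y + 57; vanishes at y ∈ {-3}. (4, -3): f_x = -18 ≠ 0.
Only singular point on the grid: (-1, -2).
Classify: substitute x = -1 + u, y = -2 + v and expand: f = u**2*v - u**2 + 2*u*v**2 - v**3 + v**2.
No constant or linear terms (consistent with a singular point). Quadratic part: -u**2 + v**2. Cubic part: u**2*v + 2*u*v**2 - v**3.
The quadratic part v**2 - u**2 = (v − u)(v + u) splits into two distinct linear factors, so there are two distinct tangent lines y − -2 = ±(x − -1) — this is a node (ordinary double point).
Classification: node.


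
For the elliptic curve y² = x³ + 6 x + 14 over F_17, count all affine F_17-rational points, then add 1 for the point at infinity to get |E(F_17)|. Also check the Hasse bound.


Affine points = {(1, 2), (1, 15), (2, 0), (3, 5), (3, 12), (4, 0), (5, 4), (5, 13), (7, 5), (7, 12), (8, 8), (8, 9), (9, 7), (9, 10), (11, 0)}; affine count = 15; |E(F_17)| = 16.

Discriminant check: Δ ∝ 4a³ + 27b² = 4·6³ + 27·14² = 4·216 + 27·196 ≡ 2 (mod 17). Nonzero ⇒ E is nonsingular.
For each x ∈ F_17, compute rhs = x³ + 6·x + 14 mod 17, then count y ∈ F_17 with y² ≡ rhs.
  x = 0: rhs = 14, matching y values: none (0 points).
  x = 1: rhs = 4, matching y values: 2, 15 (2 points).
  x = 2: rhs = 0, matching y values: 0 (1 points).
  x = 3: rhs = 8, matching y values: 5, 12 (2 points).
  x = 4: rhs = 0, matching y values: 0 (1 points).
  x = 5: rhs = 16, matching y values: 4, 13 (2 points).
  x = 6: rhs = 11, matching y values: none (0 points).
  x = 7: rhs = 8, matching y values: 5, 12 (2 points).
  x = 8: rhs = 13, matching y values: 8, 9 (2 points).
  x = 9: rhs = 15, matching y values: 7, 10 (2 points).
  x = 10: rhs = 3, matching y values: none (0 points).
  x = 11: rhs = 0, matching y values: 0 (1 points).
  x = 12: rhs = 12, matching y values: none (0 points).
  x = 13: rhs = 11, matching y values: none (0 points).
  x = 14: rhs = 3, matching y values: none (0 points).
  x = 15: rhs = 11, matching y values: none (0 points).
  x = 16: rhs = 7, matching y values: none (0 points).
Total affine count: 15.
Full point count |E(F_17)| = 15 + 1 = 16.
Hasse bound: |16 − (17+1)| = |-2| = 2 ≤ 2√17 ≈ 8.2462 ✓.


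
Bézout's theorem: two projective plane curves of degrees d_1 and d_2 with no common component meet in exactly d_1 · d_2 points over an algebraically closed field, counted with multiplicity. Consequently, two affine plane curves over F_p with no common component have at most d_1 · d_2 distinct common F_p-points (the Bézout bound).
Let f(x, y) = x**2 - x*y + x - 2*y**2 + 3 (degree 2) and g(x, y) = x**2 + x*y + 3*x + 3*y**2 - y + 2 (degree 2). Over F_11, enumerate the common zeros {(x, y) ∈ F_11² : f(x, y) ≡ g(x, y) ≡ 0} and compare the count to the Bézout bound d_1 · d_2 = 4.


Common zeros: ∅; count = 0; Bézout bound = 4.

deg(f) = 2, deg(g) = 2, so Bézout bound = 4.
Scan x ∈ F_11. For each x, list the y ∈ F_11 with f(x, y) ≡ 0 and those with g(x, y) ≡ 0 (mod 11); the common zeros in that column are the intersection.
  x = 0: f ≡ 0 at y ∈ ∅; g ≡ 0 at y ∈ ∅; common: ∅.
  x = 1: f ≡ 0 at y ∈ ∅; g ≡ 0 at y ∈ {3, 8}; common: ∅.
  x = 2: f ≡ 0 at y ∈ ∅; g ≡ 0 at y ∈ {9}; common: ∅.
  x = 3: f ≡ 0 at y ∈ ∅; g ≡ 0 at y ∈ ∅; common: ∅.
  x = 4: f ≡ 0 at y ∈ ∅; g ≡ 0 at y ∈ {3, 7}; common: ∅.
  x = 5: f ≡ 0 at y ∈ {0, 3}; g ≡ 0 at y ∈ ∅; common: ∅.
  x = 6: f ≡ 0 at y ∈ {4}; g ≡ 0 at y ∈ ∅; common: ∅.
  x = 7: f ≡ 0 at y ∈ {6, 7}; g ≡ 0 at y ∈ ∅; common: ∅.
  x = 8: f ≡ 0 at y ∈ {3, 4}; g ≡ 0 at y ∈ {7, 9}; common: ∅.
  x = 9: f ≡ 0 at y ∈ {6}; g ≡ 0 at y ∈ {0, 1}; common: ∅.
  x = 10: f ≡ 0 at y ∈ {7, 10}; g ≡ 0 at y ∈ {0, 8}; common: ∅.
Collecting: common zeros = ∅, so the count is 0.
Comparison with the Bézout bound: 0 ≤ 4 = deg(f)·deg(g), as expected for curves with no common component (the affine F_11-count falls short of the bound because intersections may lie at infinity, over extension fields, or carry multiplicity).


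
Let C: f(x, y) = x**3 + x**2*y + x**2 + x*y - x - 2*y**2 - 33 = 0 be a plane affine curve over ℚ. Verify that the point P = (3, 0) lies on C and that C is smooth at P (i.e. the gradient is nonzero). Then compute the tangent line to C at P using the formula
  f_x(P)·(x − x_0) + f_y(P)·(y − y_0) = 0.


Tangent line at P: 32*x + 12*y - 96 = 0.

Step 1: f(3, 0) = 0, so P lies on C.
Step 2: partial derivatives
  f_x(x, y) = 3*x**2 + 2*x*y + 2*x + y - 1, f_y(x, y) = x**2 + x - 4*y.
  f_x(P) = 32, f_y(P) = 12 (gradient nonzero, so P is smooth).
Step 3: tangent line at P: 32·(x − 3) + 12·(y − 0) = 0.
Expanding: 32*x + 12*y - 96 = 0.


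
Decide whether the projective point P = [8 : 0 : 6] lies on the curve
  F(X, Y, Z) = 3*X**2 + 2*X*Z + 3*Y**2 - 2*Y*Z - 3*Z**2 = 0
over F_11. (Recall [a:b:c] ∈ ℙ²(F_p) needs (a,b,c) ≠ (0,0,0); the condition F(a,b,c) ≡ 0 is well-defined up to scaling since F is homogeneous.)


F(8,0,6) ≡ 4 (mod 11); P is NOT on the curve.

Evaluate F(8, 0, 6) term-by-term (mod 11).
  3*X**2 ↦ 3·64·1·1 = 192
  2*X*Z ↦ 2·8·1·6 = 96
  3*Y**2 ↦ 3·1·0·1 = 0
  -2*Y*Z ↦ -2·1·0·6 = 0
  -3*Z**2 ↦ -3·1·1·36 = -108
Sum: F(8, 0, 6) = (192) + (96) + (0) + (0) + (-108) = 180.
Reducing mod 11: 180 ≡ 4 (mod 11).
Since F(a, b, c) ≡ 4 ≠ 0 (mod 11), P does NOT lie on the curve.


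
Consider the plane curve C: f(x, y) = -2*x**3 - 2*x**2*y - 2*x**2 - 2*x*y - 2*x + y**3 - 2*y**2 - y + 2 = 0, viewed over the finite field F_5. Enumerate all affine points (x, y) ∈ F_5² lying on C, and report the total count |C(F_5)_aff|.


Affine F_5-points: {(0, 1), (0, 2), (0, 4), (1, 1), (1, 3), (2, 1), (4, 3)}; count = 7.

For each of the 25 pairs (x, y) ∈ F_5², evaluate f(x, y) mod 5. Record the zeros.
  x = 0: [0↦2, 1↦0, 2↦0, 3↦3, 4↦0]  zeros at y ∈ {1, 2, 4}
  x = 1: [0↦1, 1↦0, 2↦1, 3↦0, 4↦3]  zeros at y ∈ {1, 3}
  x = 2: [0↦4, 1↦0, 2↦3, 3↦4, 4↦4]  zeros at y ∈ {1}
  x = 3: [0↦4, 1↦3, 2↦4, 3↦3, 4↦1]  zeros at y ∈ ∅
  x = 4: [0↦4, 1↦2, 2↦2, 3↦0, 4↦2]  zeros at y ∈ {3}
Collecting zeros: affine points = {(0, 1), (0, 2), (0, 4), (1, 1), (1, 3), (2, 1), (4, 3)}.
Total count |C(F_5)_aff| = 7.


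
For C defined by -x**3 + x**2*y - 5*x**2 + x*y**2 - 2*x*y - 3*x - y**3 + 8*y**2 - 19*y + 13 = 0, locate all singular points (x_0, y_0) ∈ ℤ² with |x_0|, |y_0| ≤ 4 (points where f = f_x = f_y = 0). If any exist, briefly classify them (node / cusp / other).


Singular points: {(-1, 2)}; classification: cusp.

Compute partial derivatives:
  f_x = -3*x**2 + 2*x*y - 10*x + y**2 - 2*y - 3.
  f_y = x**2 + 2*x*y - 2*x - 3*y**2 + 16*y - 19.
Scan x_0 ∈ {−4, ..., 4}. For each x_0, f_y(x_0, y) is a polynomial in y; find its integer roots y ∈ {−4, ..., 4}, then test f_x and f at those candidates.
  x = -4: f_y(-4, y) = -3*y**2 + 8*y + 5; no integer root y with |y| ≤ 4.
  x = -3: f_y(-3, y) = -3*y**2 + 10*y - 4; no integer root y with |y| ≤ 4.
  x = -2: f_y(-2, y) = -3*y**2 + 12*y - 11; no integer root y with |y| ≤ 4.
  x = -1: f_y(-1, y) = -3*y**2 + 14*y - 16; vanishes at y ∈ {2}. (-1, 2): f_x = 0, f = 0 — SINGULAR.
  x = 0: f_y(0, y) = -3*y**2 + 16*y - 19; no integer root y with |y| ≤ 4.
  x = 1: f_y(1, y) = -3*y**2 + 18*y - 20; no integer root y with |y| ≤ 4.
  x = 2: f_y(2, y) = -3*y**2 + 20*y - 19; no integer root y with |y| ≤ 4.
  x = 3: f_y(3, y) = -3*y**2 + 22*y - 16; no integer root y with |y| ≤ 4.
  x = 4: f_y(4, y) = -3*y**2 + 24*y - 11; no integer root y with |y| ≤ 4.
Only singular point on the grid: (-1, 2).
Classify: substitute x = -1 + u, y = 2 + v and expand: f = -u**3 + u**2*v + u*v**2 - v**3 + v**2.
No constant or linear terms (consistent with a singular point). Quadratic part: v**2. Cubic part: -u**3 + u**2*v + u*v**2 - v**3.
The quadratic part v**2 is a perfect square, so there is a single (double) tangent line v = 0, i.e. y = 2. Restricting the cubic part to that line (v = 0) leaves -u**3 ≠ 0, so f is not divisible by v and the branch is v² ≈ u**3 to lowest order — this is a cusp.
Classification: cusp.


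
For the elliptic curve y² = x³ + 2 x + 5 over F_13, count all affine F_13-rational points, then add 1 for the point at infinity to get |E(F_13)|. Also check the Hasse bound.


Affine points = {(2, 2), (2, 11), (3, 5), (3, 8), (4, 5), (4, 8), (5, 6), (5, 7), (6, 5), (6, 8), (8, 0)}; affine count = 11; |E(F_13)| = 12.

Discriminant check: Δ ∝ 4a³ + 27b² = 4·2³ + 27·5² = 4·8 + 27·25 ≡ 5 (mod 13). Nonzero ⇒ E is nonsingular.
For each x ∈ F_13, compute rhs = x³ + 2·x + 5 mod 13, then count y ∈ F_13 with y² ≡ rhs.
  x = 0: rhs = 5, matching y values: none (0 points).
  x = 1: rhs = 8, matching y values: none (0 points).
  x = 2: rhs = 4, matching y values: 2, 11 (2 points).
  x = 3: rhs = 12, matching y values: 5, 8 (2 points).
  x = 4: rhs = 12, matching y values: 5, 8 (2 points).
  x = 5: rhs = 10, matching y values: 6, 7 (2 points).
  x = 6: rhs = 12, matching y values: 5, 8 (2 points).
  x = 7: rhs = 11, matching y values: none (0 points).
  x = 8: rhs = 0, matching y values: 0 (1 points).
  x = 9: rhs = 11, matching y values: none (0 points).
  x = 10: rhs = 11, matching y values: none (0 points).
  x = 11: rhs = 6, matching y values: none (0 points).
  x = 12: rhs = 2, matching y values: none (0 points).
Total affine count: 11.
Full point count |E(F_13)| = 11 + 1 = 12.
Hasse bound: |12 − (13+1)| = |-2| = 2 ≤ 2√13 ≈ 7.2111 ✓.


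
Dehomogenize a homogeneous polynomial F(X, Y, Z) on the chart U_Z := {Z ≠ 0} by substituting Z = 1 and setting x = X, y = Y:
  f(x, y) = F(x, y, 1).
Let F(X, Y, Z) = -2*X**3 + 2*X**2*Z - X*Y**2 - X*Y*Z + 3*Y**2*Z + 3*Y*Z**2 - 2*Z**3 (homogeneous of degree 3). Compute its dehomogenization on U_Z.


f(x, y) = -2*x**3 + 2*x**2 - x*y**2 - x*y + 3*y**2 + 3*y - 2

On U_Z we set Z = 1. Each monomial c·X^i·Y^j·Z^k in F becomes c·x^i·y^j·1^k = c·x^i·y^j.
Substituting Z = 1: F(X, Y, 1) = -2*x**3 + 2*x**2 - x*y**2 - x*y + 3*y**2 + 3*y - 2.
Note: deg(f) ≤ deg(F) = 3; strict inequality happens when F is divisible by Z (lost terms).


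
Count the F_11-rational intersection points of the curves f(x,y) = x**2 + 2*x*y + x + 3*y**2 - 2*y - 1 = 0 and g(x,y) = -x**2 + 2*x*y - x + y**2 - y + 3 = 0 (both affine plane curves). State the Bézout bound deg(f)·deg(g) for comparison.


Common zeros: ∅; count = 0; Bézout bound = 4.

deg(f) = 2, deg(g) = 2, so Bézout bound = 4.
Scan x ∈ F_11. For each x, list the y ∈ F_11 with f(x, y) ≡ 0 and those with g(x, y) ≡ 0 (mod 11); the common zeros in that column are the intersection.
  x = 0: f ≡ 0 at y ∈ {1, 7}; g ≡ 0 at y ∈ {6}; common: ∅.
  x = 1: f ≡ 0 at y ∈ ∅; g ≡ 0 at y ∈ ∅; common: ∅.
  x = 2: f ≡ 0 at y ∈ ∅; g ≡ 0 at y ∈ ∅; common: ∅.
  x = 3: f ≡ 0 at y ∈ {0, 6}; g ≡ 0 at y ∈ ∅; common: ∅.
  x = 4: f ≡ 0 at y ∈ ∅; g ≡ 0 at y ∈ ∅; common: ∅.
  x = 5: f ≡ 0 at y ∈ ∅; g ≡ 0 at y ∈ ∅; common: ∅.
  x = 6: f ≡ 0 at y ∈ {6, 9}; g ≡ 0 at y ∈ ∅; common: ∅.
  x = 7: f ≡ 0 at y ∈ {0, 7}; g ≡ 0 at y ∈ ∅; common: ∅.
  x = 8: f ≡ 0 at y ∈ {1, 9}; g ≡ 0 at y ∈ ∅; common: ∅.
  x = 9: f ≡ 0 at y ∈ ∅; g ≡ 0 at y ∈ ∅; common: ∅.
  x = 10: f ≡ 0 at y ∈ ∅; g ≡ 0 at y ∈ ∅; common: ∅.
Collecting: common zeros = ∅, so the count is 0.
Comparison with the Bézout bound: 0 ≤ 4 = deg(f)·deg(g), as expected for curves with no common component (the affine F_11-count falls short of the bound because intersections may lie at infinity, over extension fields, or carry multiplicity).


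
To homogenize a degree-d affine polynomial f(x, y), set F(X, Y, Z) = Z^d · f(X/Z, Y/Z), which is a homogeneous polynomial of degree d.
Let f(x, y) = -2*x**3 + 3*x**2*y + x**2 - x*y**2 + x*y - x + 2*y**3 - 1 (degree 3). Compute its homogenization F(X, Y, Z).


F(X, Y, Z) = -2*X**3 + 3*X**2*Y + X**2*Z - X*Y**2 + X*Y*Z - X*Z**2 + 2*Y**3 - Z**3

deg(f) = 3.
Substitute x = X/Z, y = Y/Z into f, then multiply by Z^3.
  monomial -2·x^3·y^0 ↦ -2·X^3·Y^0·Z^0.
  monomial 3·x^2·y^1 ↦ 3·X^2·Y^1·Z^0.
  monomial 1·x^2·y^0 ↦ 1·X^2·Y^0·Z^1.
  monomial -1·x^1·y^2 ↦ -1·X^1·Y^2·Z^0.
  monomial 1·x^1·y^1 ↦ 1·X^1·Y^1·Z^1.
  monomial -1·x^1·y^0 ↦ -1·X^1·Y^0·Z^2.
  monomial 2·x^0·y^3 ↦ 2·X^0·Y^3·Z^0.
  monomial -1·x^0·y^0 ↦ -1·X^0·Y^0·Z^3.
Collecting: F(X, Y, Z) = -2*X**3 + 3*X**2*Y + X**2*Z - X*Y**2 + X*Y*Z - X*Z**2 + 2*Y**3 - Z**3.


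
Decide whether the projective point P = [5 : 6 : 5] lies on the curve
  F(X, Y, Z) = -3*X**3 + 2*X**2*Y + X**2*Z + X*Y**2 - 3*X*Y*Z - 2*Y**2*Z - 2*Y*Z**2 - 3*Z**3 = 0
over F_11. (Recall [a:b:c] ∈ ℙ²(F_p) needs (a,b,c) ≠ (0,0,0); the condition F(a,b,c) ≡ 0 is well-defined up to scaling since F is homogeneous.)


F(5,6,5) ≡ 10 (mod 11); P is NOT on the curve.

Evaluate F(5, 6, 5) term-by-term (mod 11).
  -3*X**3 ↦ -3·125·1·1 = -375
  2*X**2*Y ↦ 2·25·6·1 = 300
  X**2*Z ↦ 1·25·1·5 = 125
  X*Y**2 ↦ 1·5·36·1 = 180
  -3*X*Y*Z ↦ -3·5·6·5 = -450
  -2*Y**2*Z ↦ -2·1·36·5 = -360
  -2*Y*Z**2 ↦ -2·1·6·25 = -300
  -3*Z**3 ↦ -3·1·1·125 = -375
Sum: F(5, 6, 5) = (-375) + (300) + (125) + (180) + (-450) + (-360) + (-300) + (-375) = -1255.
Reducing mod 11: -1255 ≡ 10 (mod 11).
Since F(a, b, c) ≡ 10 ≠ 0 (mod 11), P does NOT lie on the curve.


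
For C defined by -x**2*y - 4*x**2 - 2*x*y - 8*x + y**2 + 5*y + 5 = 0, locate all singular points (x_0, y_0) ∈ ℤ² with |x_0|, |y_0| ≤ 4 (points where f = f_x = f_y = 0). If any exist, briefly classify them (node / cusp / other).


Singular points: {(-1, -3)}; classification: node.

Compute partial derivatives:
  f_x = -2*x*y - 8*x - 2*y - 8.
  f_y = -x**2 - 2*x + 2*y + 5.
Scan x_0 ∈ {−4, ..., 4}. For each x_0, f_y(x_0, y) is a polynomial in y; find its integer roots y ∈ {−4, ..., 4}, then test f_x and f at those candidates.
  x = -4: f_y(-4, y) = 2*y - 3; no integer root y with |y| ≤ 4.
  x = -3: f_y(-3, y) = 2*y + 2; vanishes at y ∈ {-1}. (-3, -1): f_x = 12 ≠ 0.
  x = -2: f_y(-2, y) = 2*y + 5; no integer root y with |y| ≤ 4.
  x = -1: f_y(-1, y) = 2*y + 6; vanishes at y ∈ {-3}. (-1, -3): f_x = 0, f = 0 — SINGULAR.
  x = 0: f_y(0, y) = 2*y + 5; no integer root y with |y| ≤ 4.
  x = 1: f_y(1, y) = 2*y + 2; vanishes at y ∈ {-1}. (1, -1): f_x = -12 ≠ 0.
  x = 2: f_y(2, y) = 2*y - 3; no integer root y with |y| ≤ 4.
  x = 3: f_y(3, y) = 2*y - 10; no integer root y with |y| ≤ 4.
  x = 4: f_y(4, y) = 2*y - 19; no integer root y with |y| ≤ 4.
Only singular point on the grid: (-1, -3).
Classify: substitute x = -1 + u, y = -3 + v and expand: f = -u**2*v - u**2 + v**2.
No constant or linear terms (consistent with a singular point). Quadratic part: -u**2 + v**2. Cubic part: -u**2*v.
The quadratic part v**2 - u**2 = (v − u)(v + u) splits into two distinct linear factors, so there are two distinct tangent lines y − -3 = ±(x − -1) — this is a node (ordinary double point).
Classification: node.


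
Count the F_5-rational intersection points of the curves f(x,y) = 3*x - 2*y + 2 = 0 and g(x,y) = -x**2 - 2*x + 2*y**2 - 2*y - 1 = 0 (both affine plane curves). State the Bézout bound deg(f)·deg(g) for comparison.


Common zeros: {(2, 4)}; count = 1; Bézout bound = 2.

deg(f) = 1, deg(g) = 2, so Bézout bound = 2.
Scan x ∈ F_5. For each x, list the y ∈ F_5 with f(x, y) ≡ 0 and those with g(x, y) ≡ 0 (mod 5); the common zeros in that column are the intersection.
  x = 0: f ≡ 0 at y ∈ {1}; g ≡ 0 at y ∈ ∅; common: ∅.
  x = 1: f ≡ 0 at y ∈ {0}; g ≡ 0 at y ∈ {2, 4}; common: ∅.
  x = 2: f ≡ 0 at y ∈ {4}; g ≡ 0 at y ∈ {2, 4}; common: {4}.
  x = 3: f ≡ 0 at y ∈ {3}; g ≡ 0 at y ∈ ∅; common: ∅.
  x = 4: f ≡ 0 at y ∈ {2}; g ≡ 0 at y ∈ {0, 1}; common: ∅.
Collecting: common zeros = {(2, 4)}, so the count is 1.
Comparison with the Bézout bound: 1 ≤ 2 = deg(f)·deg(g), as expected for curves with no common component (the affine F_5-count falls short of the bound because intersections may lie at infinity, over extension fields, or carry multiplicity).


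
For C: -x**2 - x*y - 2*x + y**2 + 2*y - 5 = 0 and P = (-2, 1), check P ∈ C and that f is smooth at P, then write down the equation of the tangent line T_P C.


Tangent line at P: x + 6*y - 4 = 0.

Step 1: f(-2, 1) = 0, so P lies on C.
Step 2: partial derivatives
  f_x(x, y) = -2*x - y - 2, f_y(x, y) = -x + 2*y + 2.
  f_x(P) = 1, f_y(P) = 6 (gradient nonzero, so P is smooth).
Step 3: tangent line at P: 1·(x − -2) + 6·(y − 1) = 0.
Expanding: x + 6*y - 4 = 0.


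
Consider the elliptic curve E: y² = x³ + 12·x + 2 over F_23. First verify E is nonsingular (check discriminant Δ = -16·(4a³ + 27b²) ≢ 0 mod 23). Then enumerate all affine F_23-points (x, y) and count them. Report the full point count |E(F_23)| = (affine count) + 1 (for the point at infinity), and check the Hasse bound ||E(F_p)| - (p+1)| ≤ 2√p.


Affine points = {(0, 5), (0, 18), (5, 7), (5, 16), (8, 9), (8, 14), (10, 8), (10, 15), (11, 4), (11, 19), (13, 3), (13, 20), (14, 4), (14, 19), (16, 9), (16, 14), (17, 6), (17, 17), (18, 1), (18, 22), (20, 10), (20, 13), (21, 4), (21, 19), (22, 9), (22, 14)}; affine count = 26; |E(F_23)| = 27.

Discriminant check: Δ ∝ 4a³ + 27b² = 4·12³ + 27·2² = 4·1728 + 27·4 ≡ 5 (mod 23). Nonzero ⇒ E is nonsingular.
For each x ∈ F_23, compute rhs = x³ + 12·x + 2 mod 23, then count y ∈ F_23 with y² ≡ rhs.
  x = 0: rhs = 2, matching y values: 5, 18 (2 points).
  x = 1: rhs = 15, matching y values: none (0 points).
  x = 2: rhs = 11, matching y values: none (0 points).
  x = 3: rhs = 19, matching y values: none (0 points).
  x = 4: rhs = 22, matching y values: none (0 points).
  x = 5: rhs = 3, matching y values: 7, 16 (2 points).
  x = 6: rhs = 14, matching y values: none (0 points).
  x = 7: rhs = 15, matching y values: none (0 points).
  x = 8: rhs = 12, matching y values: 9, 14 (2 points).
  x = 9: rhs = 11, matching y values: none (0 points).
  x = 10: rhs = 18, matching y values: 8, 15 (2 points).
  x = 11: rhs = 16, matching y values: 4, 19 (2 points).
  x = 12: rhs = 11, matching y values: none (0 points).
  x = 13: rhs = 9, matching y values: 3, 20 (2 points).
  x = 14: rhs = 16, matching y values: 4, 19 (2 points).
  x = 15: rhs = 15, matching y values: none (0 points).
  x = 16: rhs = 12, matching y values: 9, 14 (2 points).
  x = 17: rhs = 13, matching y values: 6, 17 (2 points).
  x = 18: rhs = 1, matching y values: 1, 22 (2 points).
  x = 19: rhs = 5, matching y values: none (0 points).
  x = 20: rhs = 8, matching y values: 10, 13 (2 points).
  x = 21: rhs = 16, matching y values: 4, 19 (2 points).
  x = 22: rhs = 12, matching y values: 9, 14 (2 points).
Total affine count: 26.
Full point count |E(F_23)| = 26 + 1 = 27.
Hasse bound: |27 − (23+1)| = |3| = 3 ≤ 2√23 ≈ 9.5917 ✓.


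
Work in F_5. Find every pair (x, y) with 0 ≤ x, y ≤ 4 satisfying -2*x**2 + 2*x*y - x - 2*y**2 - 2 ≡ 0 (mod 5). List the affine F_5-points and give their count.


Affine F_5-points: {(0, 2), (0, 3), (1, 0), (1, 1), (2, 1), (4, 2)}; count = 6.

For each of the 25 pairs (x, y) ∈ F_5², evaluate f(x, y) mod 5. Record the zeros.
  x = 0: [0↦3, 1↦1, 2↦0, 3↦0, 4↦1]  zeros at y ∈ {2, 3}
  x = 1: [0↦0, 1↦0, 2↦1, 3↦3, 4↦1]  zeros at y ∈ {0, 1}
  x = 2: [0↦3, 1↦0, 2↦3, 3↦2, 4↦2]  zeros at y ∈ {1}
  x = 3: [0↦2, 1↦1, 2↦1, 3↦2, 4↦4]  zeros at y ∈ ∅
  x = 4: [0↦2, 1↦3, 2↦0, 3↦3, 4↦2]  zeros at y ∈ {2}
Collecting zeros: affine points = {(0, 2), (0, 3), (1, 0), (1, 1), (2, 1), (4, 2)}.
Total count |C(F_5)_aff| = 6.


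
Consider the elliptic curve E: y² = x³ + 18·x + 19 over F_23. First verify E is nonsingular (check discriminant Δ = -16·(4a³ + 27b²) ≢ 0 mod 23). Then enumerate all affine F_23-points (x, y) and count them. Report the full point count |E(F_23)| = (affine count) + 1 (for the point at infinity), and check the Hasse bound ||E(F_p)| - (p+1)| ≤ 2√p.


Affine points = {(3, 10), (3, 13), (5, 2), (5, 21), (8, 10), (8, 13), (9, 6), (9, 17), (10, 7), (10, 16), (12, 10), (12, 13), (13, 9), (13, 14), (14, 5), (14, 18), (22, 0)}; affine count = 17; |E(F_23)| = 18.

Discriminant check: Δ ∝ 4a³ + 27b² = 4·18³ + 27·19² = 4·5832 + 27·361 ≡ 1 (mod 23). Nonzero ⇒ E is nonsingular.
For each x ∈ F_23, compute rhs = x³ + 18·x + 19 mod 23, then count y ∈ F_23 with y² ≡ rhs.
  x = 0: rhs = 19, matching y values: none (0 points).
  x = 1: rhs = 15, matching y values: none (0 points).
  x = 2: rhs = 17, matching y values: none (0 points).
  x = 3: rhs = 8, matching y values: 10, 13 (2 points).
  x = 4: rhs = 17, matching y values: none (0 points).
  x = 5: rhs = 4, matching y values: 2, 21 (2 points).
  x = 6: rhs = 21, matching y values: none (0 points).
  x = 7: rhs = 5, matching y values: none (0 points).
  x = 8: rhs = 8, matching y values: 10, 13 (2 points).
  x = 9: rhs = 13, matching y values: 6, 17 (2 points).
  x = 10: rhs = 3, matching y values: 7, 16 (2 points).
  x = 11: rhs = 7, matching y values: none (0 points).
  x = 12: rhs = 8, matching y values: 10, 13 (2 points).
  x = 13: rhs = 12, matching y values: 9, 14 (2 points).
  x = 14: rhs = 2, matching y values: 5, 18 (2 points).
  x = 15: rhs = 7, matching y values: none (0 points).
  x = 16: rhs = 10, matching y values: none (0 points).
  x = 17: rhs = 17, matching y values: none (0 points).
  x = 18: rhs = 11, matching y values: none (0 points).
  x = 19: rhs = 21, matching y values: none (0 points).
  x = 20: rhs = 7, matching y values: none (0 points).
  x = 21: rhs = 21, matching y values: none (0 points).
  x = 22: rhs = 0, matching y values: 0 (1 points).
Total affine count: 17.
Full point count |E(F_23)| = 17 + 1 = 18.
Hasse bound: |18 − (23+1)| = |-6| = 6 ≤ 2√23 ≈ 9.5917 ✓.


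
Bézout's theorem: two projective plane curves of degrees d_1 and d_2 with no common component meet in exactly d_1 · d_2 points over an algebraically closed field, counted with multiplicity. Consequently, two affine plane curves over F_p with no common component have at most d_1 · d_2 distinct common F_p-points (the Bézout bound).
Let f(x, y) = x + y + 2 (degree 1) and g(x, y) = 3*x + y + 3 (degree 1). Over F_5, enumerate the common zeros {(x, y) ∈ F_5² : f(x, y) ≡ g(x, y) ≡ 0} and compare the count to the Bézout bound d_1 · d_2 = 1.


Common zeros: {(2, 1)}; count = 1; Bézout bound = 1.

deg(f) = 1, deg(g) = 1, so Bézout bound = 1.
Scan x ∈ F_5. For each x, list the y ∈ F_5 with f(x, y) ≡ 0 and those with g(x, y) ≡ 0 (mod 5); the common zeros in that column are the intersection.
  x = 0: f ≡ 0 at y ∈ {3}; g ≡ 0 at y ∈ {2}; common: ∅.
  x = 1: f ≡ 0 at y ∈ {2}; g ≡ 0 at y ∈ {4}; common: ∅.
  x = 2: f ≡ 0 at y ∈ {1}; g ≡ 0 at y ∈ {1}; common: {1}.
  x = 3: f ≡ 0 at y ∈ {0}; g ≡ 0 at y ∈ {3}; common: ∅.
  x = 4: f ≡ 0 at y ∈ {4}; g ≡ 0 at y ∈ {0}; common: ∅.
Collecting: common zeros = {(2, 1)}, so the count is 1.
Comparison with the Bézout bound: 1 ≤ 1 = deg(f)·deg(g), as expected for curves with no common component (the bound is attained).


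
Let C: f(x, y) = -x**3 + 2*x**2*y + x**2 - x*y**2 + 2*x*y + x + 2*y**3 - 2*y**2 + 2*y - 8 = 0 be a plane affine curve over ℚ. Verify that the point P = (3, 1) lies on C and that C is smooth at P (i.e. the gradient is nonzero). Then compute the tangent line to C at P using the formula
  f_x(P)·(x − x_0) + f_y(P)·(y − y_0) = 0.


Tangent line at P: -7*x + 22*y - 1 = 0.

Step 1: f(3, 1) = 0, so P lies on C.
Step 2: partial derivatives
  f_x(x, y) = -3*x**2 + 4*x*y + 2*x - y**2 + 2*y + 1, f_y(x, y) = 2*x**2 - 2*x*y + 2*x + 6*y**2 - 4*y + 2.
  f_x(P) = -7, f_y(P) = 22 (gradient nonzero, so P is smooth).
Step 3: tangent line at P: -7·(x − 3) + 22·(y − 1) = 0.
Expanding: -7*x + 22*y - 1 = 0.


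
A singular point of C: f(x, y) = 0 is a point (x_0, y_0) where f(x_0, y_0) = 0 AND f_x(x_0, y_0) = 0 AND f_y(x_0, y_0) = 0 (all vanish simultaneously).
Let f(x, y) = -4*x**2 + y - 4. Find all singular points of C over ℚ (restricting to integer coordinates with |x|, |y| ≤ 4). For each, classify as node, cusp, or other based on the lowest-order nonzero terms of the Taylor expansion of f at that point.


No singular points in the scanned grid; C is smooth there.

Compute partial derivatives:
  f_x = -8*x.
  f_y = 1.
f_y = 1 is a nonzero constant, so f_y never vanishes: no point (x, y) can satisfy f = f_x = f_y = 0. In particular no (x, y) ∈ {−4, ..., 4}² is singular; the curve is smooth.


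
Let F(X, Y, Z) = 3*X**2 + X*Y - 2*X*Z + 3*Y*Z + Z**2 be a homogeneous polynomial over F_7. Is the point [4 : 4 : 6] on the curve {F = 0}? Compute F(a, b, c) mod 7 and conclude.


F(4,4,6) ≡ 5 (mod 7); P is NOT on the curve.

Evaluate F(4, 4, 6) term-by-term (mod 7).
  3*X**2 ↦ 3·16·1·1 = 48
  X*Y ↦ 1·4·4·1 = 16
  -2*X*Z ↦ -2·4·1·6 = -48
  3*Y*Z ↦ 3·1·4·6 = 72
  Z**2 ↦ 1·1·1·36 = 36
Sum: F(4, 4, 6) = (48) + (16) + (-48) + (72) + (36) = 124.
Reducing mod 7: 124 ≡ 5 (mod 7).
Since F(a, b, c) ≡ 5 ≠ 0 (mod 7), P does NOT lie on the curve.


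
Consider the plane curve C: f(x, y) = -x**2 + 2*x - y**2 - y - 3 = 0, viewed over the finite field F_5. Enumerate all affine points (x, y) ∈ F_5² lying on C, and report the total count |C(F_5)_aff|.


Affine F_5-points: {(0, 1), (0, 3), (2, 1), (2, 3)}; count = 4.

For each of the 25 pairs (x, y) ∈ F_5², evaluate f(x, y) mod 5. Record the zeros.
  x = 0: [0↦2, 1↦0, 2↦1, 3↦0, 4↦2]  zeros at y ∈ {1, 3}
  x = 1: [0↦3, 1↦1, 2↦2, 3↦1, 4↦3]  zeros at y ∈ ∅
  x = 2: [0↦2, 1↦0, 2↦1, 3↦0, 4↦2]  zeros at y ∈ {1, 3}
  x = 3: [0↦4, 1↦2, 2↦3, 3↦2, 4↦4]  zeros at y ∈ ∅
  x = 4: [0↦4, 1↦2, 2↦3, 3↦2, 4↦4]  zeros at y ∈ ∅
Collecting zeros: affine points = {(0, 1), (0, 3), (2, 1), (2, 3)}.
Total count |C(F_5)_aff| = 4.


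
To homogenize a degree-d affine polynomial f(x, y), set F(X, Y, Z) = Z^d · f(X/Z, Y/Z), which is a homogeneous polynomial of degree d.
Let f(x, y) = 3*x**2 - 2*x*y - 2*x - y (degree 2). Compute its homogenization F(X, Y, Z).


F(X, Y, Z) = 3*X**2 - 2*X*Y - 2*X*Z - Y*Z

deg(f) = 2.
Substitute x = X/Z, y = Y/Z into f, then multiply by Z^2.
  monomial 3·x^2·y^0 ↦ 3·X^2·Y^0·Z^0.
  monomial -2·x^1·y^1 ↦ -2·X^1·Y^1·Z^0.
  monomial -2·x^1·y^0 ↦ -2·X^1·Y^0·Z^1.
  monomial -1·x^0·y^1 ↦ -1·X^0·Y^1·Z^1.
Collecting: F(X, Y, Z) = 3*X**2 - 2*X*Y - 2*X*Z - Y*Z.


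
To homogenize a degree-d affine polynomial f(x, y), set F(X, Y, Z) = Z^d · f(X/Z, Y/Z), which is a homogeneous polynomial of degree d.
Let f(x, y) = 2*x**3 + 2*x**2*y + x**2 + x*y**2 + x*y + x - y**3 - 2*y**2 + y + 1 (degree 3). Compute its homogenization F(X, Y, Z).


F(X, Y, Z) = 2*X**3 + 2*X**2*Y + X**2*Z + X*Y**2 + X*Y*Z + X*Z**2 - Y**3 - 2*Y**2*Z + Y*Z**2 + Z**3

deg(f) = 3.
Substitute x = X/Z, y = Y/Z into f, then multiply by Z^3.
  monomial 2·x^3·y^0 ↦ 2·X^3·Y^0·Z^0.
  monomial 2·x^2·y^1 ↦ 2·X^2·Y^1·Z^0.
  monomial 1·x^2·y^0 ↦ 1·X^2·Y^0·Z^1.
  monomial 1·x^1·y^2 ↦ 1·X^1·Y^2·Z^0.
  monomial 1·x^1·y^1 ↦ 1·X^1·Y^1·Z^1.
  monomial 1·x^1·y^0 ↦ 1·X^1·Y^0·Z^2.
  monomial -1·x^0·y^3 ↦ -1·X^0·Y^3·Z^0.
  monomial -2·x^0·y^2 ↦ -2·X^0·Y^2·Z^1.
  monomial 1·x^0·y^1 ↦ 1·X^0·Y^1·Z^2.
  monomial 1·x^0·y^0 ↦ 1·X^0·Y^0·Z^3.
Collecting: F(X, Y, Z) = 2*X**3 + 2*X**2*Y + X**2*Z + X*Y**2 + X*Y*Z + X*Z**2 - Y**3 - 2*Y**2*Z + Y*Z**2 + Z**3.
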